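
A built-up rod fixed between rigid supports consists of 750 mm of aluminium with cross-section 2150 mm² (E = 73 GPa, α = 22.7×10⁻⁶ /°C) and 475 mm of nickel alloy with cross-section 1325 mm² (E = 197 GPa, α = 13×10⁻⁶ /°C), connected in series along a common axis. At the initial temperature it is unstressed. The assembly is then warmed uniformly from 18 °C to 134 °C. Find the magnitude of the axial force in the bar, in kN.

P ≈ 408 kN (compressive)

With the walls removed the bar would change length by δ_free = Σ αᵢΔT Lᵢ = 22.7×10⁻⁶×116×750 + 13×10⁻⁶×116×475 = 2.691 mm.
The walls prevent any net length change, so an axial force P (same in every segment) develops. Compatibility: P · Σ Lᵢ/(AᵢEᵢ) = δ_free.
Σ Lᵢ/(AᵢEᵢ) = 750/(2150×73×10³) + 475/(1325×197×10³) = 6.598×10⁻⁶ mm/N.
So P = 2.691 / 6.598×10⁻⁶ = 407.9 kN, compressive.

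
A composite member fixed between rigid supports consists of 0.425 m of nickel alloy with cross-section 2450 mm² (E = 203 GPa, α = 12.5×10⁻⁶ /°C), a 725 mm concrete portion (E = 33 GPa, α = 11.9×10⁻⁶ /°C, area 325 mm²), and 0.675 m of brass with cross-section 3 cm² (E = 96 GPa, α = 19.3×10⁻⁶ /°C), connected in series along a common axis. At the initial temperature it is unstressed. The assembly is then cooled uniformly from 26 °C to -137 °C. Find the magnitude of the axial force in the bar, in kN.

With the walls removed the bar would change length by δ_free = Σ αᵢΔT Lᵢ = 12.5×10⁻⁶×163×425 + 11.9×10⁻⁶×163×725 + 19.3×10⁻⁶×163×675 = 4.396 mm.
Since the ends are fixed, an axial force P builds up, equal in every segment, with P · Σ Lᵢ/(AᵢEᵢ) = δ_free.
The series flexibility is Σ Lᵢ/(AᵢEᵢ) = 425/(2450×203×10³) + 725/(325×33×10³) + 675/(300×96×10³) = 9.189×10⁻⁵ mm/N.
P = 4.396 / 9.189×10⁻⁵ = 47840 N = 47.84 kN, tensile.

P ≈ 47.8 kN (tensile)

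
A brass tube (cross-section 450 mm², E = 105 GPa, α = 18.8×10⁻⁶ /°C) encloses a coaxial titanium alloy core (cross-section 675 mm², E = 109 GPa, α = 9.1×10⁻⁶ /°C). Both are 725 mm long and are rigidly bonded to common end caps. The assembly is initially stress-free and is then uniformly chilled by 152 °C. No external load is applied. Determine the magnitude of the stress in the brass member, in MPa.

Both members must finish at the same length. With the larger α, the brass tends to over-contract; the plates restrain it, putting the brass in tension and the titanium alloy in compression. With no external load the two internal forces are equal and opposite, magnitude P.
Compatibility of the two members (thermal + elastic change equal): (α₁ − α₂)ΔT = P·[1/(A₁E₁) + 1/(A₂E₂)].
|α₁ − α₂|·ΔT = 9.7×10⁻⁶ × 152 = 0.001474.
1/(A₁E₁) + 1/(A₂E₂) = 1/(450×105×10³) + 1/(675×109×10³) = 3.476×10⁻⁸ N⁻¹.
So P = 0.001474 / 3.476×10⁻⁸ = 42.42 kN.
σ_{brass} = P/A₁ = 42420/450 = 94.27 MPa, tensile.

σ ≈ 94.3 MPa (tensile)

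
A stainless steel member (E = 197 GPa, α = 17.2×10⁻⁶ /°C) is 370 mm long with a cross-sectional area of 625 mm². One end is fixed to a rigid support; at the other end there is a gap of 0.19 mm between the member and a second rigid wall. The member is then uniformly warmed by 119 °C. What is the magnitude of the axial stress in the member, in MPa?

Free thermal elongation = αΔT L = 17.2×10⁻⁶ × 119 × 370 = 0.7573 mm.
The gap closes (δ_free > 0.19 mm) and the wall then resists a further 0.7573 − 0.19 = 0.5673 mm of expansion.
That suppressed elongation corresponds to σ = E·Δ/L = 197×10³ × 0.5673/370 = 302.1 MPa.

σ ≈ 302 MPa (compressive)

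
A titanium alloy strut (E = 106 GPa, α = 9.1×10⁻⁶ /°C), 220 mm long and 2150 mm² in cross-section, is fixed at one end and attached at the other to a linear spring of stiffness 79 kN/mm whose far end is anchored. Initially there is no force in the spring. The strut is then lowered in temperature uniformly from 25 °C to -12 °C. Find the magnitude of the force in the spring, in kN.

P ≈ 5.44 kN

The unrestrained thermal change is αΔT L = 9.1×10⁻⁶ × 37 × 220 = 0.07407 mm.
With a force P in the spring, the elastic change of the strut is PL/(AE) and that of the spring is P/k; compatibility requires their sum to equal δ_free.
So P = δ_free / [L/(AE) + 1/k] = 0.07407 / [ 220/(2150×106×10³) + 1/(79×10³) ].
P = 0.07407 / 1.362×10⁻⁵ = 5437 N.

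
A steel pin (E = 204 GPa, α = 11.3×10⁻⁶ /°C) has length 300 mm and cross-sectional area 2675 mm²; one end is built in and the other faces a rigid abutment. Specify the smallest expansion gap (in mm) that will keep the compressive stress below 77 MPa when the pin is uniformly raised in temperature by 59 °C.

g ≈ 0.0868 mm

With no wall the pin would lengthen by αΔT L = 11.3×10⁻⁶ × 59 × 300 = 0.2 mm.
A stress of 77 MPa corresponds to the wall pushing the pin back by σL/E = 77×300/(204×10³) = 0.1132 mm.
So the gap has to take up the difference, g_min = δ_free − σL/E = 0.2 − 0.1132 = 0.08677 mm.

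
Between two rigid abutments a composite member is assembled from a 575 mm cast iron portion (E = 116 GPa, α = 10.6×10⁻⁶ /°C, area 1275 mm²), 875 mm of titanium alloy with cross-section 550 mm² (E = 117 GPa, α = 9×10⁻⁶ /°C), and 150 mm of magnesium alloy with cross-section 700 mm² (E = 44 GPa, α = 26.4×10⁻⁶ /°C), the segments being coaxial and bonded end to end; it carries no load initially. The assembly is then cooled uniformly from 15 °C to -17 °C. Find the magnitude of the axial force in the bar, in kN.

If the supports were absent, the total length change would be Σ αᵢΔT Lᵢ = 10.6×10⁻⁶×32×575 + 9×10⁻⁶×32×875 + 26.4×10⁻⁶×32×150 = 0.5738 mm.
The rigid supports impose zero overall length change; the single axial force P common to all segments must satisfy P Σ Lᵢ/(AᵢEᵢ) = δ_free.
Σ Lᵢ/(AᵢEᵢ) = 575/(1275×116×10³) + 875/(550×117×10³) + 150/(700×44×10³) = 2.236×10⁻⁵ mm/N.
So P = 0.5738 / 2.236×10⁻⁵ = 25.67 kN, tensile.

P ≈ 25.7 kN (tensile)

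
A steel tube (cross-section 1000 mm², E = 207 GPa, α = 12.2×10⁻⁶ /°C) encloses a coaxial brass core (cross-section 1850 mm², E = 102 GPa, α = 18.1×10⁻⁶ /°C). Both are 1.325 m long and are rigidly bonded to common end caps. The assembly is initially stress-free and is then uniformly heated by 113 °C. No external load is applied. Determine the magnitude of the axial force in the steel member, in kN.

P ≈ 65.8 kN (tensile in the steel)

Both members must finish at the same length. With the larger α, the brass tends to over-expand; the plates restrain it, putting the brass in compression and the steel in tension. With no external load the two internal forces are equal and opposite, magnitude P.
Equating the net (thermal + elastic) strains gives |α₁ − α₂|·ΔT = P·[1/(A₁E₁) + 1/(A₂E₂)].
|α₁ − α₂|·ΔT = 5.9×10⁻⁶ × 113 = 0.0006667.
1/(A₁E₁) + 1/(A₂E₂) = 1/(1000×207×10³) + 1/(1850×102×10³) = 1.013×10⁻⁸ N⁻¹.
P = 0.0006667 / 1.013×10⁻⁸ = 65810 N = 65.81 kN.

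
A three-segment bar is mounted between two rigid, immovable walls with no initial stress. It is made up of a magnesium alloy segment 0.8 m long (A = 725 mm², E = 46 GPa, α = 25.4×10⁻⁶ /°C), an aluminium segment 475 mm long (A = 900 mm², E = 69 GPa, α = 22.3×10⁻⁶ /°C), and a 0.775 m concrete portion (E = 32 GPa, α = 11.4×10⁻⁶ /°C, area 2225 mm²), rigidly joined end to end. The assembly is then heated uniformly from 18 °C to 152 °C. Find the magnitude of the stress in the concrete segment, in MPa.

σ ≈ 56.3 MPa (compressive)

If the supports were absent, the total length change would be Σ αᵢΔT Lᵢ = 25.4×10⁻⁶×134×800 + 22.3×10⁻⁶×134×475 + 11.4×10⁻⁶×134×775 = 5.326 mm.
The walls prevent any net length change, so an axial force P (same in every segment) develops. Compatibility: P · Σ Lᵢ/(AᵢEᵢ) = δ_free.
The series flexibility is Σ Lᵢ/(AᵢEᵢ) = 800/(725×46×10³) + 475/(900×69×10³) + 775/(2225×32×10³) = 4.252×10⁻⁵ mm/N.
Hence P = δ_free / Σ(L/AE) = 5.326/4.252×10⁻⁵ = 125.3 kN (compressive).
σ_{concrete} = P / A = 125300 / 2225 = 56.3 MPa.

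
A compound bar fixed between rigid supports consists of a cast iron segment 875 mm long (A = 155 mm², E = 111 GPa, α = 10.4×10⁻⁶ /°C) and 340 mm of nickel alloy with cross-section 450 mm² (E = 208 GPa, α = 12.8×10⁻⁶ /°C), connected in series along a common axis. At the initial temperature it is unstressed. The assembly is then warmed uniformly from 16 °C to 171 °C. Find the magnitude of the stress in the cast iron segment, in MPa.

σ ≈ 247 MPa (compressive)

Free thermal expansion of the whole bar: Σ αᵢΔT Lᵢ = 10.4×10⁻⁶×155×875 + 12.8×10⁻⁶×155×340 = 2.085 mm.
The rigid supports impose zero overall length change; the single axial force P common to all segments must satisfy P Σ Lᵢ/(AᵢEᵢ) = δ_free.
Σ Lᵢ/(AᵢEᵢ) = 875/(155×111×10³) + 340/(450×208×10³) = 5.449×10⁻⁵ mm/N.
So P = 2.085 / 5.449×10⁻⁵ = 38.27 kN, compressive.
σ_{cast iron} = P / A = 38270 / 155 = 246.9 MPa.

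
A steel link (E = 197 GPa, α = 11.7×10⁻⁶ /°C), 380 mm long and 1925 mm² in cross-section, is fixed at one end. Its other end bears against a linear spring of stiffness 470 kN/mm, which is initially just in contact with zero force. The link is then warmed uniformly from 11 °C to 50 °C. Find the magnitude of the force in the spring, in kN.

The unrestrained thermal change is αΔT L = 11.7×10⁻⁶ × 39 × 380 = 0.1734 mm.
Let P be the compressive force at the spring. The link shortens elastically by PL/(AE) and the spring compresses by P/k; together these equal δ_free.
P [ L/(AE) + 1/k ] = δ_free → P [ 380/(1925×197×10³) + 1/(470×10³) ] = 0.1734.
P = 0.1734 / 3.13×10⁻⁶ = 55400 N.

P ≈ 55.4 kN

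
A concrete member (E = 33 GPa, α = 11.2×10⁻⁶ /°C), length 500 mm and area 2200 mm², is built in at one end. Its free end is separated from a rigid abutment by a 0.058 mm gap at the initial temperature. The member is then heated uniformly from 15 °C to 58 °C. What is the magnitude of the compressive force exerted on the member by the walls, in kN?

P ≈ 26.5 kN

Unrestrained expansion: δ_free = αΔT L = 11.2×10⁻⁶ × 43 × 500 = 0.2408 mm.
After closing the 0.058 mm clearance, 0.2408 − 0.058 = 0.1828 mm of expansion remains to be suppressed by the wall.
So σ = E(δ_free − g)/L = 33×10³ × 0.1828/500 = 12.06 MPa.
Force on the wall = σA = 12.06 × 2200 mm² = 26.54 kN.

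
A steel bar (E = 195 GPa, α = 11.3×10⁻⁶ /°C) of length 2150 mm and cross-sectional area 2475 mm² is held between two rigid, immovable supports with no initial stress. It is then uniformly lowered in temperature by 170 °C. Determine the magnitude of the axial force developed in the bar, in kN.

With zero net strain, σ = E·αΔT = 195 GPa × 11.3×10⁻⁶ × 170 = 374.6 MPa.
P = AEαΔT = 2475 × 195×10³ × 11.3×10⁻⁶ × 170 = 927.1 kN (tensile).

P ≈ 927 kN (tensile)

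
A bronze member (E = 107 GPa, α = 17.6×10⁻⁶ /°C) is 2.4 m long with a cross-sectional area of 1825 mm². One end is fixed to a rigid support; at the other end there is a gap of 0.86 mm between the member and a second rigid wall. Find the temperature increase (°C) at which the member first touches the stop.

ΔT ≈ 20.4 °C

The gap closes when αΔT L = 0.86 mm, since the member is still unstressed at that instant.
ΔT = 0.86 / (17.6×10⁻⁶ × 2400) = 20.36 °C.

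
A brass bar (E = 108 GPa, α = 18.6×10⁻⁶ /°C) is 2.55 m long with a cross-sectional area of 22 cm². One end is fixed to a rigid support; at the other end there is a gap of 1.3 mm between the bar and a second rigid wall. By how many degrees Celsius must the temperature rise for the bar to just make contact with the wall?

The gap closes when αΔT L = 1.3 mm, since the bar is still unstressed at that instant.
ΔT = 1.3 / (18.6×10⁻⁶ × 2550) = 27.41 °C.

ΔT ≈ 27.4 °C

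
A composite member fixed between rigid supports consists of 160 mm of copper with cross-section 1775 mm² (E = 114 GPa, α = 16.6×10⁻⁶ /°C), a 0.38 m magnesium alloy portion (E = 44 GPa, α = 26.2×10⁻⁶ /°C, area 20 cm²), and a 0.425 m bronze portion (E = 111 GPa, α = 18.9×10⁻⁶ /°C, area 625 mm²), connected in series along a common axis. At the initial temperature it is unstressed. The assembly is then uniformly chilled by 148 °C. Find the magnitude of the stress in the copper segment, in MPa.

σ ≈ 153 MPa (tensile)

If the supports were absent, the total length change would be Σ αᵢΔT Lᵢ = 16.6×10⁻⁶×148×160 + 26.2×10⁻⁶×148×380 + 18.9×10⁻⁶×148×425 = 3.055 mm.
The walls prevent any net length change, so an axial force P (same in every segment) develops. Compatibility: P · Σ Lᵢ/(AᵢEᵢ) = δ_free.
The series flexibility is Σ Lᵢ/(AᵢEᵢ) = 160/(1775×114×10³) + 380/(2000×44×10³) + 425/(625×111×10³) = 1.124×10⁻⁵ mm/N.
P = 3.055 / 1.124×10⁻⁵ = 272000 N = 272 kN, tensile.
σ_{copper} = P / A = 272000 / 1775 = 153.2 MPa.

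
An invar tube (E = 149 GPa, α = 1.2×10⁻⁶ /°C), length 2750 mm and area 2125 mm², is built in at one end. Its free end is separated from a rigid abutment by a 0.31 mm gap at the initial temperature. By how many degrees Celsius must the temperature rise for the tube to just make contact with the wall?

ΔT ≈ 93.9 °C

Contact occurs when the free expansion equals the gap: αΔT L = 0.31 mm.
So ΔT = g/(αL) = 0.31/(1.2×10⁻⁶ × 2750) = 93.94 °C.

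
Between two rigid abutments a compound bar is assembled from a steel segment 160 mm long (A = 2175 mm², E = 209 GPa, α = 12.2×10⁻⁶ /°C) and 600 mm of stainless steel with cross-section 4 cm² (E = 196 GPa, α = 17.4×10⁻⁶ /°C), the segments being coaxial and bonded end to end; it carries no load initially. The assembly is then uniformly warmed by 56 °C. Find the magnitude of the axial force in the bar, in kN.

P ≈ 86.7 kN (compressive)

Free thermal expansion of the whole bar: Σ αᵢΔT Lᵢ = 12.2×10⁻⁶×56×160 + 17.4×10⁻⁶×56×600 = 0.694 mm.
The walls prevent any net length change, so an axial force P (same in every segment) develops. Compatibility: P · Σ Lᵢ/(AᵢEᵢ) = δ_free.
The series flexibility is Σ Lᵢ/(AᵢEᵢ) = 160/(2175×209×10³) + 600/(400×196×10³) = 8.005×10⁻⁶ mm/N.
Hence P = δ_free / Σ(L/AE) = 0.694/8.005×10⁻⁶ = 86.69 kN (compressive).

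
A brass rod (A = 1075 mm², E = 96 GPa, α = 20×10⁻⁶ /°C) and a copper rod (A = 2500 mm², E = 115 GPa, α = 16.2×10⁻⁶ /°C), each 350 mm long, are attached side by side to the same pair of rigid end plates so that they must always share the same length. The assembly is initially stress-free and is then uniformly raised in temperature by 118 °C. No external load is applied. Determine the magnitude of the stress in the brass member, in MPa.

Equilibrium of a rigid end plate with no external load gives equal and opposite internal forces ±P in the two members. Since α_{brass} > α_{copper}, heating drives the brass into compression and the copper into tension.
Setting the final lengths equal and cancelling L: (α₁ − α₂)ΔT = P/(A₁E₁) + P/(A₂E₂).
|α₁ − α₂|·ΔT = 3.8×10⁻⁶ × 118 = 0.0004484.
1/(A₁E₁) + 1/(A₂E₂) = 1/(1075×96×10³) + 1/(2500×115×10³) = 1.317×10⁻⁸ N⁻¹.
So P = 0.0004484 / 1.317×10⁻⁸ = 34.05 kN.
σ_{brass} = P/A₁ = 34050/1075 = 31.68 MPa, compressive.

σ ≈ 31.7 MPa (compressive)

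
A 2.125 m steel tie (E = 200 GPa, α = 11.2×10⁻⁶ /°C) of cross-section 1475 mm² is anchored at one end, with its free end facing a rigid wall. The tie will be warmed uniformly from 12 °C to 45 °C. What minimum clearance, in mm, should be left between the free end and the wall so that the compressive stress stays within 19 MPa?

Free expansion if unrestrained: δ_free = αΔT L = 11.2×10⁻⁶ × 33 × 2125 = 0.7854 mm.
At the allowable stress the elastic shortening the wall may impose is σL/E = 19 × 2125 / (200×10³) = 0.2019 mm.
So the gap has to take up the difference, g_min = δ_free − σL/E = 0.7854 − 0.2019 = 0.5835 mm.

g ≈ 0.584 mm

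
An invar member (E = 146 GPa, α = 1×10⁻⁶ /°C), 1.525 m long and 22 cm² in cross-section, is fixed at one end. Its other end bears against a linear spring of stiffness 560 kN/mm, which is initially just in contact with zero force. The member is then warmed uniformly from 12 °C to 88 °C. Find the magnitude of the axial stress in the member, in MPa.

The unrestrained thermal change is αΔT L = 1×10⁻⁶ × 76 × 1525 = 0.1159 mm.
Let P be the compressive force at the spring. The member shortens elastically by PL/(AE) and the spring compresses by P/k; together these equal δ_free.
P [ L/(AE) + 1/k ] = δ_free → P [ 1525/(2200×146×10³) + 1/(560×10³) ] = 0.1159.
P = 0.1159 / 6.534×10⁻⁶ = 17740 N.
σ = P/A = 17740/2200 = 8.063 MPa.

σ ≈ 8.06 MPa (compressive)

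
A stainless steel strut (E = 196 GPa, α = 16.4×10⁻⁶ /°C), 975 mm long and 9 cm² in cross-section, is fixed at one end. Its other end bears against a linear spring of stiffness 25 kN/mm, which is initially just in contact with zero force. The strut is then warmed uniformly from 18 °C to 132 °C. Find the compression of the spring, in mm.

The unrestrained thermal change is αΔT L = 16.4×10⁻⁶ × 114 × 975 = 1.823 mm.
Let P be the compressive force at the spring. The strut shortens elastically by PL/(AE) and the spring compresses by P/k; together these equal δ_free.
P [ L/(AE) + 1/k ] = δ_free → P [ 975/(900×196×10³) + 1/(25×10³) ] = 1.823.
P = 1.823 / 4.553×10⁻⁵ = 40040 N.
Spring compression = P/k = 40040/(25×10³) = 1.602 mm.

δ ≈ 1.6 mm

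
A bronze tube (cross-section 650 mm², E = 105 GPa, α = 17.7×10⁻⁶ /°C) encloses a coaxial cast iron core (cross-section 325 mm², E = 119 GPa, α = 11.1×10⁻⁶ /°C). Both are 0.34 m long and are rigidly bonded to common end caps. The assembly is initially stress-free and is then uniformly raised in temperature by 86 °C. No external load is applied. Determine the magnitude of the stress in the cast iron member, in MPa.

σ ≈ 43.1 MPa (tensile)

Equilibrium of a rigid end plate with no external load gives equal and opposite internal forces ±P in the two members. Since α_{bronze} > α_{cast iron}, heating drives the bronze into compression and the cast iron into tension.
Setting the final lengths equal and cancelling L: (α₁ − α₂)ΔT = P/(A₁E₁) + P/(A₂E₂).
|α₁ − α₂|·ΔT = 6.6×10⁻⁶ × 86 = 0.0005676.
1/(A₁E₁) + 1/(A₂E₂) = 1/(650×105×10³) + 1/(325×119×10³) = 4.051×10⁻⁸ N⁻¹.
So P = 0.0005676 / 4.051×10⁻⁸ = 14.01 kN.
σ_{cast iron} = P/A₂ = 14010/325 = 43.11 MPa, tensile.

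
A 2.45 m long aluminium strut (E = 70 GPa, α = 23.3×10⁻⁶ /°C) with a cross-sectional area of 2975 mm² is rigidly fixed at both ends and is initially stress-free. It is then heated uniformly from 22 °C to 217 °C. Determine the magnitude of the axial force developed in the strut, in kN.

P ≈ 946 kN (compressive)

With zero net strain, σ = E·αΔT = 70 GPa × 23.3×10⁻⁶ × 195 = 318 MPa.
Then P = σA = 318 × 2975 mm² = 946.2 kN, compressive.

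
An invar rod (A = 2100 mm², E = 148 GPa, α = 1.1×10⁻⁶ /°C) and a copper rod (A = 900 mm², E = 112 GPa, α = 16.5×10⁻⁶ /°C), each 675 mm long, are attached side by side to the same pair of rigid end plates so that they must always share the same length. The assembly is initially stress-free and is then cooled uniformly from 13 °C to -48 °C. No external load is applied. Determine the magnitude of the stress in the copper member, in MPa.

σ ≈ 79.4 MPa (tensile)

The copper has the larger α, so on cooling it would change length more than the invar if both were free. The rigid plates force a common final length, so the copper is put into tension and the invar into compression, with equal and opposite forces P (no external load).
Setting the final lengths equal and cancelling L: (α₁ − α₂)ΔT = P/(A₁E₁) + P/(A₂E₂).
|α₁ − α₂|·ΔT = 15.4×10⁻⁶ × 61 = 0.0009394.
1/(A₁E₁) + 1/(A₂E₂) = 1/(2100×148×10³) + 1/(900×112×10³) = 1.314×10⁻⁸ N⁻¹.
P = 0.0009394 / 1.314×10⁻⁸ = 71500 N = 71.5 kN.
σ_{copper} = P/A₂ = 71500/900 = 79.45 MPa, tensile.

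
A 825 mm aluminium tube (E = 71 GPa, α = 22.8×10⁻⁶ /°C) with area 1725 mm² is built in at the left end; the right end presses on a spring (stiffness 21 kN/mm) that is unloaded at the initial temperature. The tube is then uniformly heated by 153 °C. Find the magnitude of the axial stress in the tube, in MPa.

The unrestrained thermal change is αΔT L = 22.8×10⁻⁶ × 153 × 825 = 2.878 mm.
With a force P in the spring, the elastic change of the tube is PL/(AE) and that of the spring is P/k; compatibility requires their sum to equal δ_free.
So P = δ_free / [L/(AE) + 1/k] = 2.878 / [ 825/(1725×71×10³) + 1/(21×10³) ].
P = 2.878 / 5.436×10⁻⁵ = 52950 N.
σ = P/A = 52950/1725 = 30.69 MPa.

σ ≈ 30.7 MPa (compressive)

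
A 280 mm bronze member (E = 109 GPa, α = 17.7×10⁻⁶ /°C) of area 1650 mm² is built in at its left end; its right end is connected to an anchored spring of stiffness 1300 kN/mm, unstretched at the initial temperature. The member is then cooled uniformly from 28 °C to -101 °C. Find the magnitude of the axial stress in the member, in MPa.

σ ≈ 167 MPa (tensile)

If the spring were absent the member would shorten by αΔT L = 17.7×10⁻⁶ × 129 × 280 = 0.6393 mm.
Let P be the tensile force in the spring. The member extends elastically by PL/(AE) and the spring stretches by P/k; together these equal δ_free.
P [ L/(AE) + 1/k ] = δ_free → P [ 280/(1650×109×10³) + 1/(1300×10³) ] = 0.6393.
P = 0.6393 / 2.326×10⁻⁶ = 274800 N.
σ = P/A = 274800/1650 = 166.6 MPa.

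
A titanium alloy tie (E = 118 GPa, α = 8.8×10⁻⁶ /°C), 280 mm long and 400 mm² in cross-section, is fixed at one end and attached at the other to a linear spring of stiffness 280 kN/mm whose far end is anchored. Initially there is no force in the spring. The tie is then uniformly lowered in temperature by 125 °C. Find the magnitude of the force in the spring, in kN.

Free thermal contraction: δ_free = αΔT L = 8.8×10⁻⁶ × 125 × 280 = 0.308 mm.
Let P be the tensile force in the spring. The tie extends elastically by PL/(AE) and the spring stretches by P/k; together these equal δ_free.
So P = δ_free / [L/(AE) + 1/k] = 0.308 / [ 280/(400×118×10³) + 1/(280×10³) ].
P = 0.308 / 9.504×10⁻⁶ = 32410 N.

P ≈ 32.4 kN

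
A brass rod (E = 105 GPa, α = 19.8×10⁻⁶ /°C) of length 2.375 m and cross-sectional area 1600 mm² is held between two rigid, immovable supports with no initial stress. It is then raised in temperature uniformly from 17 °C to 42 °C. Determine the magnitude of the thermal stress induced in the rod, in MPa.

σ ≈ 52 MPa (compressive)

Because both ends are immovable the net strain is zero, and the suppressed thermal strain is αΔT = 19.8×10⁻⁶ × 25 = 495×10⁻⁶.
Hence σ = E·αΔT = 105×10³ × 495×10⁻⁶ = 51.97 MPa, compressive.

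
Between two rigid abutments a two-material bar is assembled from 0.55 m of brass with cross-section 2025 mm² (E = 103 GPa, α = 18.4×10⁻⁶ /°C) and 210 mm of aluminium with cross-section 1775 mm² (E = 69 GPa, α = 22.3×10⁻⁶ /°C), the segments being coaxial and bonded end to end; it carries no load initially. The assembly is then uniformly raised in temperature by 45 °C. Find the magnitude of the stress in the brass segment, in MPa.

σ ≈ 75.6 MPa (compressive)

If the supports were absent, the total length change would be Σ αᵢΔT Lᵢ = 18.4×10⁻⁶×45×550 + 22.3×10⁻⁶×45×210 = 0.6661 mm.
The walls prevent any net length change, so an axial force P (same in every segment) develops. Compatibility: P · Σ Lᵢ/(AᵢEᵢ) = δ_free.
The series flexibility is Σ Lᵢ/(AᵢEᵢ) = 550/(2025×103×10³) + 210/(1775×69×10³) = 4.352×10⁻⁶ mm/N.
Hence P = δ_free / Σ(L/AE) = 0.6661/4.352×10⁻⁶ = 153.1 kN (compressive).
σ_{brass} = P / A = 153100 / 2025 = 75.59 MPa.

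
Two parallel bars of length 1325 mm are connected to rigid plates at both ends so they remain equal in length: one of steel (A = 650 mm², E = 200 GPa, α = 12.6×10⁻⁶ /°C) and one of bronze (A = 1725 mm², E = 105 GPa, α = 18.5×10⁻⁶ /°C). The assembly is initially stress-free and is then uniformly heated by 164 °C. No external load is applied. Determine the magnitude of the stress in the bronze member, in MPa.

The bronze has the larger α, so on heating it would change length more than the steel if both were free. The rigid plates force a common final length, so the bronze is put into compression and the steel into tension, with equal and opposite forces P (no external load).
Compatibility of the two members (thermal + elastic change equal): (α₁ − α₂)ΔT = P·[1/(A₁E₁) + 1/(A₂E₂)].
|α₁ − α₂|·ΔT = 5.9×10⁻⁶ × 164 = 0.0009676.
1/(A₁E₁) + 1/(A₂E₂) = 1/(650×200×10³) + 1/(1725×105×10³) = 1.321×10⁻⁸ N⁻¹.
P = 0.0009676 / 1.321×10⁻⁸ = 73230 N = 73.23 kN.
σ_{bronze} = P/A₂ = 73230/1725 = 42.45 MPa, compressive.

σ ≈ 42.5 MPa (compressive)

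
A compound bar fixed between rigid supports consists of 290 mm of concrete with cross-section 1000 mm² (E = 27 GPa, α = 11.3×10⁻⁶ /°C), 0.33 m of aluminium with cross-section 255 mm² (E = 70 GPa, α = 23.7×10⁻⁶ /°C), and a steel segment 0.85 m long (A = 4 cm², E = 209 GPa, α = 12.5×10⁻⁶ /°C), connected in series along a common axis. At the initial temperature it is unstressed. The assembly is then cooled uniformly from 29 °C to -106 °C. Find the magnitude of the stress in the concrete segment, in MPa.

With the walls removed the bar would change length by δ_free = Σ αᵢΔT Lᵢ = 11.3×10⁻⁶×135×290 + 23.7×10⁻⁶×135×330 + 12.5×10⁻⁶×135×850 = 2.933 mm.
The rigid supports impose zero overall length change; the single axial force P common to all segments must satisfy P Σ Lᵢ/(AᵢEᵢ) = δ_free.
Σ Lᵢ/(AᵢEᵢ) = 290/(1000×27×10³) + 330/(255×70×10³) + 850/(400×209×10³) = 3.94×10⁻⁵ mm/N.
P = 2.933 / 3.94×10⁻⁵ = 74440 N = 74.44 kN, tensile.
σ_{concrete} = P / A = 74440 / 1000 = 74.44 MPa.

σ ≈ 74.4 MPa (tensile)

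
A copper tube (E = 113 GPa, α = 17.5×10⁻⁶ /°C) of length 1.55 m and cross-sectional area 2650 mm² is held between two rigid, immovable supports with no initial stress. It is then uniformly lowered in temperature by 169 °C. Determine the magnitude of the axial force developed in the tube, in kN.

With zero net strain, σ = E·αΔT = 113 GPa × 17.5×10⁻⁶ × 169 = 334.2 MPa.
Then P = σA = 334.2 × 2650 mm² = 885.6 kN, tensile.

P ≈ 886 kN (tensile)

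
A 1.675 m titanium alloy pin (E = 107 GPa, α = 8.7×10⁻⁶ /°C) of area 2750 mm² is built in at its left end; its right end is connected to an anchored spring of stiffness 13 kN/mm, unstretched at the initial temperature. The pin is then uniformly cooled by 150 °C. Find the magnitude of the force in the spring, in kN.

P ≈ 26.5 kN

If the spring were absent the pin would shorten by αΔT L = 8.7×10⁻⁶ × 150 × 1675 = 2.186 mm.
Let P be the tensile force in the spring. The pin extends elastically by PL/(AE) and the spring stretches by P/k; together these equal δ_free.
So P = δ_free / [L/(AE) + 1/k] = 2.186 / [ 1675/(2750×107×10³) + 1/(13×10³) ].
P = 2.186 / 8.262×10⁻⁵ = 26460 N.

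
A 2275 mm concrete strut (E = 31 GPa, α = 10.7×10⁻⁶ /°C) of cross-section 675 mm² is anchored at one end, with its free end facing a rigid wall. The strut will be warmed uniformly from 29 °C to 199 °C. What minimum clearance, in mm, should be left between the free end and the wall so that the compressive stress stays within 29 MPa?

g ≈ 2.01 mm

With no wall the strut would lengthen by αΔT L = 10.7×10⁻⁶ × 170 × 2275 = 4.138 mm.
At the allowable stress the elastic shortening the wall may impose is σL/E = 29 × 2275 / (31×10³) = 2.128 mm.
The gap must absorb the remainder: g_min = 4.138 − 2.128 = 2.01 mm.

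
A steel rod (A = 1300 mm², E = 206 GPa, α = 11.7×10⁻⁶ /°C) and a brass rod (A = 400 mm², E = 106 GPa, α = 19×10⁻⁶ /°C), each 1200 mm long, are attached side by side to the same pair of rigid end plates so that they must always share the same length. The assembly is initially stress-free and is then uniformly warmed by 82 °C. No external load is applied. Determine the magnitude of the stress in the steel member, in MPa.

σ ≈ 16.9 MPa (tensile)

Equilibrium of a rigid end plate with no external load gives equal and opposite internal forces ±P in the two members. Since α_{brass} > α_{steel}, heating drives the brass into compression and the steel into tension.
Compatibility of the two members (thermal + elastic change equal): (α₁ − α₂)ΔT = P·[1/(A₁E₁) + 1/(A₂E₂)].
|α₁ − α₂|·ΔT = 7.3×10⁻⁶ × 82 = 0.0005986.
1/(A₁E₁) + 1/(A₂E₂) = 1/(1300×206×10³) + 1/(400×106×10³) = 2.732×10⁻⁸ N⁻¹.
So P = 0.0005986 / 2.732×10⁻⁸ = 21.91 kN.
σ_{steel} = P/A₁ = 21910/1300 = 16.85 MPa, tensile.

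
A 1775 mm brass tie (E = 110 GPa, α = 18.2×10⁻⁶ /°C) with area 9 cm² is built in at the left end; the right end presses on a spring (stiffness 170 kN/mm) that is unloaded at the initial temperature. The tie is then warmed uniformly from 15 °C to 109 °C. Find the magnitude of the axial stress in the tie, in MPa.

σ ≈ 142 MPa (compressive)

The unrestrained thermal change is αΔT L = 18.2×10⁻⁶ × 94 × 1775 = 3.037 mm.
Let P be the compressive force at the spring. The tie shortens elastically by PL/(AE) and the spring compresses by P/k; together these equal δ_free.
So P = δ_free / [L/(AE) + 1/k] = 3.037 / [ 1775/(900×110×10³) + 1/(170×10³) ].
P = 3.037 / 2.381×10⁻⁵ = 127500 N.
σ = P/A = 127500/900 = 141.7 MPa.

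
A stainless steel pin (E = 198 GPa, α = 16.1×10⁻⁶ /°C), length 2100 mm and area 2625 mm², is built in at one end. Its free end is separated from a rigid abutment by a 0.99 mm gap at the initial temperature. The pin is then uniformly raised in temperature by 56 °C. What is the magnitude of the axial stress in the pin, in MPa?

σ ≈ 85.2 MPa (compressive)

Free thermal elongation = αΔT L = 16.1×10⁻⁶ × 56 × 2100 = 1.893 mm.
After closing the 0.99 mm clearance, 1.893 − 0.99 = 0.9034 mm of expansion remains to be suppressed by the wall.
That suppressed elongation corresponds to σ = E·Δ/L = 198×10³ × 0.9034/2100 = 85.17 MPa.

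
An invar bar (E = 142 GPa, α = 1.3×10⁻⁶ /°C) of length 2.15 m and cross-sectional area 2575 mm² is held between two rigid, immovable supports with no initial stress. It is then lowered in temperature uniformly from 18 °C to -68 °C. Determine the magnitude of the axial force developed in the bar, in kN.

With zero net strain, σ = E·αΔT = 142 GPa × 1.3×10⁻⁶ × 86 = 15.88 MPa.
Axial force P = σA = 15.88 × 2575 = 40880 N = 40.88 kN, tensile.

P ≈ 40.9 kN (tensile)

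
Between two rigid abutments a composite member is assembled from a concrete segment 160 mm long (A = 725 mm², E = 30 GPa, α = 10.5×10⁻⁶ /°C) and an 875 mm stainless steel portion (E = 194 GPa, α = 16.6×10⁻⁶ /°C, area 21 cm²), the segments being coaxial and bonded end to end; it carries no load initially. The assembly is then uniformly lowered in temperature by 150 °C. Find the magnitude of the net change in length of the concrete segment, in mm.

Free thermal contraction of the whole bar: Σ αᵢΔT Lᵢ = 10.5×10⁻⁶×150×160 + 16.6×10⁻⁶×150×875 = 2.431 mm.
Since the ends are fixed, an axial force P builds up, equal in every segment, with P · Σ Lᵢ/(AᵢEᵢ) = δ_free.
The series flexibility is Σ Lᵢ/(AᵢEᵢ) = 160/(725×30×10³) + 875/(2100×194×10³) = 9.504×10⁻⁶ mm/N.
P = 2.431 / 9.504×10⁻⁶ = 255800 N = 255.8 kN, tensile.
For the concrete segment, free thermal change = 10.5×10⁻⁶×150×160 = 0.252 mm and elastic change from P = 255800×160/(725×30×10³) = 1.881 mm; these oppose, so the net change is 1.63 mm (segment lengthens).

|ΔL| ≈ 1.63 mm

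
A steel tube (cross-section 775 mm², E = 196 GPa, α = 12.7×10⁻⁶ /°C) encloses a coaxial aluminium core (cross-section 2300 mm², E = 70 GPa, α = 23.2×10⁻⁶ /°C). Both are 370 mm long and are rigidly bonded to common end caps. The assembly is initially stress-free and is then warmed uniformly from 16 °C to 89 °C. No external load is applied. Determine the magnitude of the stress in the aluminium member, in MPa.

Both members must finish at the same length. With the larger α, the aluminium tends to over-expand; the plates restrain it, putting the aluminium in compression and the steel in tension. With no external load the two internal forces are equal and opposite, magnitude P.
Compatibility of the two members (thermal + elastic change equal): (α₁ − α₂)ΔT = P·[1/(A₁E₁) + 1/(A₂E₂)].
|α₁ − α₂|·ΔT = 10.5×10⁻⁶ × 73 = 0.0007665.
1/(A₁E₁) + 1/(A₂E₂) = 1/(775×196×10³) + 1/(2300×70×10³) = 1.279×10⁻⁸ N⁻¹.
P = 0.0007665 / 1.279×10⁻⁸ = 59910 N = 59.91 kN.
σ_{aluminium} = P/A₂ = 59910/2300 = 26.05 MPa, compressive.

σ ≈ 26 MPa (compressive)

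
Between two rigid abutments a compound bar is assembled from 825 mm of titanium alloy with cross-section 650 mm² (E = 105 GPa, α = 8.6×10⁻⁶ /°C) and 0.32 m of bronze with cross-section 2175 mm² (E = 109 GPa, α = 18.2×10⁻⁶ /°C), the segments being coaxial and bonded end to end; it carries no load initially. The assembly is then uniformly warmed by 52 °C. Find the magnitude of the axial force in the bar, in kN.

P ≈ 50 kN (compressive)

With the walls removed the bar would change length by δ_free = Σ αᵢΔT Lᵢ = 8.6×10⁻⁶×52×825 + 18.2×10⁻⁶×52×320 = 0.6718 mm.
Since the ends are fixed, an axial force P builds up, equal in every segment, with P · Σ Lᵢ/(AᵢEᵢ) = δ_free.
The series flexibility is Σ Lᵢ/(AᵢEᵢ) = 825/(650×105×10³) + 320/(2175×109×10³) = 1.344×10⁻⁵ mm/N.
P = 0.6718 / 1.344×10⁻⁵ = 49990 N = 49.99 kN, compressive.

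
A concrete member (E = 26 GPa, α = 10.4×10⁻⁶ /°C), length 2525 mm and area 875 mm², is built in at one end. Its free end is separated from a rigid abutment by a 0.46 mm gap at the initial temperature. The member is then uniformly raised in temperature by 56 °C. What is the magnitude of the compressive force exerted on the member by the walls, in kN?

Unrestrained expansion: δ_free = αΔT L = 10.4×10⁻⁶ × 56 × 2525 = 1.471 mm.
This exceeds the 0.46 mm gap, so the wall pushes back. The portion of expansion that must be recovered elastically is δ_free − gap = 1.471 − 0.46 = 1.011 mm.
That suppressed elongation corresponds to σ = E·Δ/L = 26×10³ × 1.011/2525 = 10.41 MPa.
P = σA = 10.41 × 875 = 9.105 kN.

P ≈ 9.11 kN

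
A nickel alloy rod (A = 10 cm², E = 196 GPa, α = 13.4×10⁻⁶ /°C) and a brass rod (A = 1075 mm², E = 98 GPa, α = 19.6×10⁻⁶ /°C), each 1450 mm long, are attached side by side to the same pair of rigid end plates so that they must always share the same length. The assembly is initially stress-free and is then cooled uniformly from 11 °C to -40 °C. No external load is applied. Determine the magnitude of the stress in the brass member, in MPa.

σ ≈ 20.2 MPa (tensile)

Equilibrium of a rigid end plate with no external load gives equal and opposite internal forces ±P in the two members. Since α_{brass} > α_{nickel alloy}, cooling drives the brass into tension and the nickel alloy into compression.
Compatibility of the two members (thermal + elastic change equal): (α₁ − α₂)ΔT = P·[1/(A₁E₁) + 1/(A₂E₂)].
|α₁ − α₂|·ΔT = 6.2×10⁻⁶ × 51 = 0.0003162.
1/(A₁E₁) + 1/(A₂E₂) = 1/(1000×196×10³) + 1/(1075×98×10³) = 1.459×10⁻⁸ N⁻¹.
P = 0.0003162 / 1.459×10⁻⁸ = 21670 N = 21.67 kN.
σ_{brass} = P/A₂ = 21670/1075 = 20.15 MPa, tensile.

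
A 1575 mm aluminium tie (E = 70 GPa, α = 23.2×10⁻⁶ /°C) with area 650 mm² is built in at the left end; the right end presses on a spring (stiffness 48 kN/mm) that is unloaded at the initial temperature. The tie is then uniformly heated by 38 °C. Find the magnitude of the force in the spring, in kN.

The unrestrained thermal change is αΔT L = 23.2×10⁻⁶ × 38 × 1575 = 1.389 mm.
With a force P in the spring, the elastic change of the tie is PL/(AE) and that of the spring is P/k; compatibility requires their sum to equal δ_free.
So P = δ_free / [L/(AE) + 1/k] = 1.389 / [ 1575/(650×70×10³) + 1/(48×10³) ].
P = 1.389 / 5.545×10⁻⁵ = 25040 N.

P ≈ 25 kN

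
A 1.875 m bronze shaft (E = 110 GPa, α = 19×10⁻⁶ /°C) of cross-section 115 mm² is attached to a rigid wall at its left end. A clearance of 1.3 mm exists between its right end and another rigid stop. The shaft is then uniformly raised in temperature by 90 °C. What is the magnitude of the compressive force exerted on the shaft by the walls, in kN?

If the wall were absent the shaft would grow by αΔT L = 19×10⁻⁶ × 90 × 1875 = 3.206 mm.
This exceeds the 1.3 mm gap, so the wall pushes back. The portion of expansion that must be recovered elastically is δ_free − gap = 3.206 − 1.3 = 1.906 mm.
That suppressed elongation corresponds to σ = E·Δ/L = 110×10³ × 1.906/1875 = 111.8 MPa.
P = σA = 111.8 × 115 = 12.86 kN.

P ≈ 12.9 kN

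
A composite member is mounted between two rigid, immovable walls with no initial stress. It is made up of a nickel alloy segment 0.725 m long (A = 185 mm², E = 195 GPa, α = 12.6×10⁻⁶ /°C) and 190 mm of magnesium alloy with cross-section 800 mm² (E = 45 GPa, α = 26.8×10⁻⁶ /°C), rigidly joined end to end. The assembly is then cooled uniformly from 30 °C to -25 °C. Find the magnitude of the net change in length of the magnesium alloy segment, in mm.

Free thermal contraction of the whole bar: Σ αᵢΔT Lᵢ = 12.6×10⁻⁶×55×725 + 26.8×10⁻⁶×55×190 = 0.7825 mm.
The walls prevent any net length change, so an axial force P (same in every segment) develops. Compatibility: P · Σ Lᵢ/(AᵢEᵢ) = δ_free.
The series flexibility is Σ Lᵢ/(AᵢEᵢ) = 725/(185×195×10³) + 190/(800×45×10³) = 2.537×10⁻⁵ mm/N.
P = 0.7825 / 2.537×10⁻⁵ = 30840 N = 30.84 kN, tensile.
For the magnesium alloy segment, free thermal change = 26.8×10⁻⁶×55×190 = 0.2801 mm and elastic change from P = 30840×190/(800×45×10³) = 0.1628 mm; these oppose, so the net change is 0.117 mm (segment shortens).

|ΔL| ≈ 0.117 mm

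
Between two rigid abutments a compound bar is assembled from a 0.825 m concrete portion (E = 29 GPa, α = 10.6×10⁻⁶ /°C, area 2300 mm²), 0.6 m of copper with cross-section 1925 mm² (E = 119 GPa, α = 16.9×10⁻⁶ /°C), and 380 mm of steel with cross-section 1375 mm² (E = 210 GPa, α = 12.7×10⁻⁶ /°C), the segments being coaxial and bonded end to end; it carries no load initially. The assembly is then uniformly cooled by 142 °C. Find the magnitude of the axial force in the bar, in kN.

With the walls removed the bar would change length by δ_free = Σ αᵢΔT Lᵢ = 10.6×10⁻⁶×142×825 + 16.9×10⁻⁶×142×600 + 12.7×10⁻⁶×142×380 = 3.367 mm.
The rigid supports impose zero overall length change; the single axial force P common to all segments must satisfy P Σ Lᵢ/(AᵢEᵢ) = δ_free.
The series flexibility is Σ Lᵢ/(AᵢEᵢ) = 825/(2300×29×10³) + 600/(1925×119×10³) + 380/(1375×210×10³) = 1.63×10⁻⁵ mm/N.
So P = 3.367 / 1.63×10⁻⁵ = 206.5 kN, tensile.

P ≈ 207 kN (tensile)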